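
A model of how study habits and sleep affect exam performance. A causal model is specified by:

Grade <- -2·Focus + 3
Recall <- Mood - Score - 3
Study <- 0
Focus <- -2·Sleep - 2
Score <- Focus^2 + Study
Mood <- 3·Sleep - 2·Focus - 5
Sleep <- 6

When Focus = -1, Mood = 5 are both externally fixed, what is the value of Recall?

1

Setting Focus = -1, Mood = 5 by intervention discards those variables' equations.
Score = Focus^2 + Study  [with Focus=-1, Study=0]  = 1
Recall = Mood - Score - 3  [with Mood=5, Score=1]  = 1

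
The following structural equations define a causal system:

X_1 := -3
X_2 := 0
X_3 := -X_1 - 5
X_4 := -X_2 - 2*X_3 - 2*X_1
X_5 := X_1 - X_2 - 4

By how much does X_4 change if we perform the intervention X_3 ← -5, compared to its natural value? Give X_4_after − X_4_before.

6

The intervention breaks the incoming arrows to X_3: X_3 := -X_1 - 5 no longer applies, and X_3 = -5.
X_4 = -X_2 - 2*X_3 - 2*X_1  [with X_2=0, X_3=-5, X_1=-3]  = 16
Without intervention: X_3 = -X_1 - 5  [with X_1=-3]  = -2; X_4 = -X_2 - 2*X_3 - 2*X_1  [with X_2=0, X_3=-2, X_1=-3]  = 10.
Change = 16 − 10 = 6.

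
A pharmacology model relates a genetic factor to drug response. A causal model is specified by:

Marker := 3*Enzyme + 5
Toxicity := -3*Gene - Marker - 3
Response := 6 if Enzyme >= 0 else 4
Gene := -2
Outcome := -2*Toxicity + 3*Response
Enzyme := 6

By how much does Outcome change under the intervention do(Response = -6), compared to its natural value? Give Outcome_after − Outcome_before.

Under do(Response=-6), the mechanism Response := 6 if Enzyme >= 0 else 4 is discarded; Response is fixed at -6.
Marker = 3*Enzyme + 5  [with Enzyme=6]  = 23
Toxicity = -3*Gene - Marker - 3  [with Gene=-2, Marker=23]  = -20
Outcome = -2*Toxicity + 3*Response  [with Toxicity=-20, Response=-6]  = 22
Without intervention: Marker = 3*Enzyme + 5  [with Enzyme=6]  = 23; Response = 6 if Enzyme >= 0 else 4  [with Enzyme=6]  = 6; Toxicity = -3*Gene - Marker - 3  [with Gene=-2, Marker=23]  = -20; Outcome = -2*Toxicity + 3*Response  [with Toxicity=-20, Response=6]  = 58.
Change = 22 − 58 = -36.

-36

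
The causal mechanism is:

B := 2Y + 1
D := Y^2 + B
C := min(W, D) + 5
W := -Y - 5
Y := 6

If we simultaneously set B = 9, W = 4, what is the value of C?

9

Setting B = 9, W = 4 by intervention discards those variables' equations.
D = Y^2 + B  [with Y=6, B=9]  = 45
C = min(W, D) + 5  [with W=4, D=45]  = 9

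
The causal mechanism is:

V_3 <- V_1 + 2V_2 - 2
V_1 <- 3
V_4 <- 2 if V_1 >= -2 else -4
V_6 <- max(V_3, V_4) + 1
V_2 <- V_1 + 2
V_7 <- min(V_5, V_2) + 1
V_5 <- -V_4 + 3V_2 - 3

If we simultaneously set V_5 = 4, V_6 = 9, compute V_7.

5

Under do(V_5 = 4, V_6 = 9), each intervened variable's structural equation is replaced by its fixed value.
V_2 = V_1 + 2  [with V_1=3]  = 5
V_7 = min(V_5, V_2) + 1  [with V_5=4, V_2=5]  = 5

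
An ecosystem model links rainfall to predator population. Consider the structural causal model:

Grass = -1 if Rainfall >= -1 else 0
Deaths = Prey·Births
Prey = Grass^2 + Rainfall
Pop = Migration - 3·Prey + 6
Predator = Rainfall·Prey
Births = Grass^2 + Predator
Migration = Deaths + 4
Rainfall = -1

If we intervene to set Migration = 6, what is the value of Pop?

12

do(Migration=6) replaces the equation Migration = Deaths + 4 with the constant Migration = 6.
Grass = -1 if Rainfall >= -1 else 0  [with Rainfall=-1]  = -1
Prey = Grass^2 + Rainfall  [with Grass=-1, Rainfall=-1]  = 0
Pop = Migration - 3·Prey + 6  [with Migration=6, Prey=0]  = 12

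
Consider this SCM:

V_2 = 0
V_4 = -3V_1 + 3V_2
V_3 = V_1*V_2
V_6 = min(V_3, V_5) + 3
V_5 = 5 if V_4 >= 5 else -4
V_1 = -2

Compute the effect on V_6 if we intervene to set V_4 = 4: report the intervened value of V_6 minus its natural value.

-4

Under do(V_4=4), the mechanism V_4 = -3V_1 + 3V_2 is discarded; V_4 is fixed at 4.
V_3 = V_1*V_2  [with V_1=-2, V_2=0]  = 0
V_5 = 5 if V_4 >= 5 else -4  [with V_4=4]  = -4
V_6 = min(V_3, V_5) + 3  [with V_3=0, V_5=-4]  = -1
Without intervention: V_3 = V_1*V_2  [with V_1=-2, V_2=0]  = 0; V_4 = -3V_1 + 3V_2  [with V_1=-2, V_2=0]  = 6; V_5 = 5 if V_4 >= 5 else -4  [with V_4=6]  = 5; V_6 = min(V_3, V_5) + 3  [with V_3=0, V_5=5]  = 3.
Change = -1 − 3 = -4.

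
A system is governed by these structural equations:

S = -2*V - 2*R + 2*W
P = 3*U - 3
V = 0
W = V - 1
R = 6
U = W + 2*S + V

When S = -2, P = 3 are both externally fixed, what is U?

-5

Setting S = -2, P = 3 by intervention discards those variables' equations.
W = V - 1  [with V=0]  = -1
U = W + 2*S + V  [with W=-1, S=-2, V=0]  = -5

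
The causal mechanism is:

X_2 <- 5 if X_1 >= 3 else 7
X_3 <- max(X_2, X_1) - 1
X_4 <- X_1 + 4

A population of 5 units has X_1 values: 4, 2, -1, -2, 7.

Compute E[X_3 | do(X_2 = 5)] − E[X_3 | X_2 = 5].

-0.6

The intervention sets X_2=5 in all 5 units regardless of X_1. Recomputing X_3 per unit gives 4, 4, 4, 4, 6; average 4.4.
Conditioning on X_2=5 selects the 2 unit(s) with X_1 ∈ {4, 7}. Their X_3 values: 4, 6. Mean = 5.
Difference = 4.4 − 5 = -0.6.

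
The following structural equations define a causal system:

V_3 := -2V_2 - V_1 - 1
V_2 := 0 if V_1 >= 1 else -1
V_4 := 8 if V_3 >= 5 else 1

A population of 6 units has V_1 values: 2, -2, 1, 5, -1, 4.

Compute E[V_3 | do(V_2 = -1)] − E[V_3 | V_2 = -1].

-3

The intervention sets V_2=-1 in all 6 units regardless of V_1. Recomputing V_3 per unit gives -1, 3, 0, -4, 2, -3; average -0.5.
E[V_3|V_2=-1] averages over only the 2 units with V_2=-1 (V_1 = -2, -1): V_3 = 3, 2, mean 2.5.
Difference = -0.5 − 2.5 = -3.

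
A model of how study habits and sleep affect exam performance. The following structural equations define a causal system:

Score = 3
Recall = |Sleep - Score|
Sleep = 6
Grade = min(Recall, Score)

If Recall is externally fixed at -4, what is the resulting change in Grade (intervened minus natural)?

-7

The intervention breaks the incoming arrows to Recall: Recall = |Sleep - Score| no longer applies, and Recall = -4.
Grade = min(Recall, Score)  [with Recall=-4, Score=3]  = -4
Without intervention: Recall = |Sleep - Score|  [with Sleep=6, Score=3]  = 3; Grade = min(Recall, Score)  [with Recall=3, Score=3]  = 3.
Change = -4 − 3 = -7.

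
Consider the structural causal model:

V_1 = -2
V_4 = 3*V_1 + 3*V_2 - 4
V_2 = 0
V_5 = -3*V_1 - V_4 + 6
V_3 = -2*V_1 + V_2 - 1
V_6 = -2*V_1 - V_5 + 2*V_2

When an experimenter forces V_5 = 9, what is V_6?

The intervention breaks the incoming arrows to V_5: V_5 = -3*V_1 - V_4 + 6 no longer applies, and V_5 = 9.
V_6 = -2*V_1 - V_5 + 2*V_2  [with V_1=-2, V_5=9, V_2=0]  = -5

-5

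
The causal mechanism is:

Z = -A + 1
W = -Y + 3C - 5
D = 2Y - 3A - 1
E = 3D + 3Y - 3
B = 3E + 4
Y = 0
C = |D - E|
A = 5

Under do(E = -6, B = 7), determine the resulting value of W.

Setting E = -6, B = 7 by intervention discards those variables' equations.
D = 2Y - 3A - 1  [with Y=0, A=5]  = -16
C = |D - E|  [with D=-16, E=-6]  = 10
W = -Y + 3C - 5  [with Y=0, C=10]  = 25

25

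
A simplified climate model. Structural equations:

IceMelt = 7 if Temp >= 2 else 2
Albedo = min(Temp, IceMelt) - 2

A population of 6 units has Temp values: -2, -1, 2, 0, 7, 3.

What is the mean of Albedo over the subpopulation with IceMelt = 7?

Conditioning on IceMelt=7 selects the 3 unit(s) with Temp ∈ {2, 7, 3}. Their Albedo values: 0, 5, 1. Mean = 2.

2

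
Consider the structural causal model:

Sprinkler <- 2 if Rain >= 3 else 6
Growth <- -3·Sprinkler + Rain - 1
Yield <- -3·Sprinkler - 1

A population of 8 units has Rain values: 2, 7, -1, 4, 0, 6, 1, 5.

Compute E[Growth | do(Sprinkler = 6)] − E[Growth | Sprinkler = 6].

Every unit gets Sprinkler=6 under the intervention. Growth values become -17, -12, -20, -15, -19, -13, -18, -14; E[Growth|do(Sprinkler=6)] = -16.
E[Growth|Sprinkler=6] averages over only the 4 units with Sprinkler=6 (Rain = 2, -1, 0, 1): Growth = -17, -20, -19, -18, mean -18.5.
Difference = -16 − (-18.5) = 2.5.

2.5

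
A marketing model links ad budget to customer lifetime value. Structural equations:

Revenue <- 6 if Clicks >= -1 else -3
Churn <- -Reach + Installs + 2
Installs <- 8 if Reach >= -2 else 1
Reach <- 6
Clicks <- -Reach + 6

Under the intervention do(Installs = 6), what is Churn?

The intervention breaks the incoming arrows to Installs: Installs <- 8 if Reach >= -2 else 1 no longer applies, and Installs = 6.
Churn = -Reach + Installs + 2  [with Reach=6, Installs=6]  = 2

2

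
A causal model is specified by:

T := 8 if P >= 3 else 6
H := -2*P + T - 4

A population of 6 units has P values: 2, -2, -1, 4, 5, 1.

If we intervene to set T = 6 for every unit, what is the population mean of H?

Under do(T=6), T's equation is replaced by T=6 for every unit. Per-unit H: -2, 6, 4, -6, -8, 0. Mean = -1.

-1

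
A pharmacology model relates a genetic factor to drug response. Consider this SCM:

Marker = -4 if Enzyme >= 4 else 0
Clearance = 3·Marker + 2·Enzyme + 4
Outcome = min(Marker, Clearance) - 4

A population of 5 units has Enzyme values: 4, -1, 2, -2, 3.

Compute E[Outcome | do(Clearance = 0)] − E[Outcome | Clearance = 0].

1.2

do(Clearance=0) breaks Clearance's dependence on Enzyme. With Clearance=0 fixed, Outcome across the units is -8, -4, -4, -4, -4, mean -4.8.
Conditioning on Clearance=0 selects the 2 unit(s) with Enzyme ∈ {4, -2}. Their Outcome values: -8, -4. Mean = -6.
Difference = -4.8 − (-6) = 1.2.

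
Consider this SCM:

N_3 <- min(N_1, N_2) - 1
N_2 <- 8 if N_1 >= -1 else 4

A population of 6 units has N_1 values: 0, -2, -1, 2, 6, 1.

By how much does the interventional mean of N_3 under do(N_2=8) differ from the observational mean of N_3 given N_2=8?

Every unit gets N_2=8 under the intervention. N_3 values become -1, -3, -2, 1, 5, 0; E[N_3|do(N_2=8)] = 0.
Conditioning on N_2=8 selects the 5 unit(s) with N_1 ∈ {0, -1, 2, 6, 1}. Their N_3 values: -1, -2, 1, 5, 0. Mean = 0.6.
Difference = 0 − 0.6 = -0.6.

-0.6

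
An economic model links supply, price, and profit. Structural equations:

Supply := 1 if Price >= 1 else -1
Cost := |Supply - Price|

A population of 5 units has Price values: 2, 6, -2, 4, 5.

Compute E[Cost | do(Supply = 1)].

do(Supply=1) breaks Supply's dependence on Price. With Supply=1 fixed, Cost across the units is 1, 5, 3, 3, 4, mean 3.2.

3.2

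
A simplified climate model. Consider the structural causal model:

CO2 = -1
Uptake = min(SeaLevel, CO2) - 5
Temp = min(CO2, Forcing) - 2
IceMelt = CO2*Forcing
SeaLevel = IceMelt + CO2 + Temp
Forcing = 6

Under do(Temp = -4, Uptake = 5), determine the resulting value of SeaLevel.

-11

The joint intervention fixes Temp = -4, Uptake = 5, removing each variable's own equation.
IceMelt = CO2*Forcing  [with CO2=-1, Forcing=6]  = -6
SeaLevel = IceMelt + CO2 + Temp  [with IceMelt=-6, CO2=-1, Temp=-4]  = -11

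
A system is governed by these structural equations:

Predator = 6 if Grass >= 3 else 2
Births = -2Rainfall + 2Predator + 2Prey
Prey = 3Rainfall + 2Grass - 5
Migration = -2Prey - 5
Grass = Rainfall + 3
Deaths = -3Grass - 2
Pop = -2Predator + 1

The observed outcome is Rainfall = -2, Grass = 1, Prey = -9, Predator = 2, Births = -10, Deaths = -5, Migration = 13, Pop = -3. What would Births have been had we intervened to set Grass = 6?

do(Grass=6) replaces the equation Grass = Rainfall + 3 with the constant Grass = 6.
Prey = 3Rainfall + 2Grass - 5  [with Rainfall=-2, Grass=6]  = 1
Predator = 6 if Grass >= 3 else 2  [with Grass=6]  = 6
Births = -2Rainfall + 2Predator + 2Prey  [with Rainfall=-2, Predator=6, Prey=1]  = 18

18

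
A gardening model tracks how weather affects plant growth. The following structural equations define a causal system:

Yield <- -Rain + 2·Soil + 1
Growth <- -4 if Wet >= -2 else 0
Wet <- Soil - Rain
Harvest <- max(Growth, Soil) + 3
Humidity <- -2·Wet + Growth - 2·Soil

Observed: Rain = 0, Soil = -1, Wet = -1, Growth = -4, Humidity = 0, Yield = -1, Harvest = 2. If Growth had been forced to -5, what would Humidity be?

Intervening sets Growth = -5 and removes its equation (Growth <- -4 if Wet >= -2 else 0).
Wet = Soil - Rain  [with Soil=-1, Rain=0]  = -1
Humidity = -2·Wet + Growth - 2·Soil  [with Wet=-1, Growth=-5, Soil=-1]  = -1

-1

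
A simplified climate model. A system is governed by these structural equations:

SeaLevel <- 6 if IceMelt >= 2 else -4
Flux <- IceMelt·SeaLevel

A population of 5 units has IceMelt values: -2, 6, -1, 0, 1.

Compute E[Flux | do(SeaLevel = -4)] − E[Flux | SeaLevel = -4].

do(SeaLevel=-4) breaks SeaLevel's dependence on IceMelt. With SeaLevel=-4 fixed, Flux across the units is 8, -24, 4, 0, -4, mean -3.2.
E[Flux|SeaLevel=-4] averages over only the 4 units with SeaLevel=-4 (IceMelt = -2, -1, 0, 1): Flux = 8, 4, 0, -4, mean 2.
Difference = -3.2 − 2 = -5.2.

-5.2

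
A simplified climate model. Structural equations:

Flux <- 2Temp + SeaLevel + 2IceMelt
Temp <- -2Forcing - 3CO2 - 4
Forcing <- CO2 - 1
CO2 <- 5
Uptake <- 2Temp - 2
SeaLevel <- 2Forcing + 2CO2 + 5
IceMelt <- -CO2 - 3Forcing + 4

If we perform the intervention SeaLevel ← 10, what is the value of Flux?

The intervention breaks the incoming arrows to SeaLevel: SeaLevel <- 2Forcing + 2CO2 + 5 no longer applies, and SeaLevel = 10.
Forcing = CO2 - 1  [with CO2=5]  = 4
Temp = -2Forcing - 3CO2 - 4  [with Forcing=4, CO2=5]  = -27
IceMelt = -CO2 - 3Forcing + 4  [with CO2=5, Forcing=4]  = -13
Flux = 2Temp + SeaLevel + 2IceMelt  [with Temp=-27, SeaLevel=10, IceMelt=-13]  = -70

-70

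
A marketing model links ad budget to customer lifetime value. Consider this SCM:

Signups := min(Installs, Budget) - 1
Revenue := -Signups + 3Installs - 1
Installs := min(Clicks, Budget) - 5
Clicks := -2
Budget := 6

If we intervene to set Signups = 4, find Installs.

-7

Under do(Signups=4), the mechanism Signups := min(Installs, Budget) - 1 is discarded; Signups is fixed at 4.
Since Installs is not a descendant of the intervened variable, it is unaffected.
Installs = min(Clicks, Budget) - 5  [with Clicks=-2, Budget=6]  = -7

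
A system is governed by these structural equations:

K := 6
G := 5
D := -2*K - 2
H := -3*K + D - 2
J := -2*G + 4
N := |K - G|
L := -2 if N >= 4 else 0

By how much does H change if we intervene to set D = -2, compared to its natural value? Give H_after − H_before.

The intervention breaks the incoming arrows to D: D := -2*K - 2 no longer applies, and D = -2.
H = -3*K + D - 2  [with K=6, D=-2]  = -22
Without intervention: D = -2*K - 2  [with K=6]  = -14; H = -3*K + D - 2  [with K=6, D=-14]  = -34.
Change = -22 − (-34) = 12.

12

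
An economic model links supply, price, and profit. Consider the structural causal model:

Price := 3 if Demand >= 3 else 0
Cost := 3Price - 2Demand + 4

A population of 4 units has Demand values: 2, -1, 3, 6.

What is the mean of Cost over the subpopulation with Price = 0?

3

Conditioning on Price=0 selects the 2 unit(s) with Demand ∈ {2, -1}. Their Cost values: 0, 6. Mean = 3.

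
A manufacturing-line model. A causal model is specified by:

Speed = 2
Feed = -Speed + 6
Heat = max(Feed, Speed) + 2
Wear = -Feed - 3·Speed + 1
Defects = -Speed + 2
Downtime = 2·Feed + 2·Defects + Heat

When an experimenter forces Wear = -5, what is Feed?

4

The intervention breaks the incoming arrows to Wear: Wear = -Feed - 3·Speed + 1 no longer applies, and Wear = -5.
Since Feed is not a descendant of the intervened variable, it is unaffected.
Feed = -Speed + 6  [with Speed=2]  = 4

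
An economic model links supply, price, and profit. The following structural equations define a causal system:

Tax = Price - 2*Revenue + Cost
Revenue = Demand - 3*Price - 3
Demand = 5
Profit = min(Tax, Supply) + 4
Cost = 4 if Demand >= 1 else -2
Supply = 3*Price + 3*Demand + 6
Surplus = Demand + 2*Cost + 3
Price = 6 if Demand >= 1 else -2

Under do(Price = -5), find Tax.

-35

Under do(Price=-5), the mechanism Price = 6 if Demand >= 1 else -2 is discarded; Price is fixed at -5.
Cost = 4 if Demand >= 1 else -2  [with Demand=5]  = 4
Revenue = Demand - 3*Price - 3  [with Demand=5, Price=-5]  = 17
Tax = Price - 2*Revenue + Cost  [with Price=-5, Revenue=17, Cost=4]  = -35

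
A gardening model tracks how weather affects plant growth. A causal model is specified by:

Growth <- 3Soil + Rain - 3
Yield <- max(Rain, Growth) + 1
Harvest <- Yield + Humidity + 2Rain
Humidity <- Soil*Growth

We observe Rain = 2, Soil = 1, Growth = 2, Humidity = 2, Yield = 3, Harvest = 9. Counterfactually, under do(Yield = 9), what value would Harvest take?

15

The intervention breaks the incoming arrows to Yield: Yield <- max(Rain, Growth) + 1 no longer applies, and Yield = 9.
Growth = 3Soil + Rain - 3  [with Soil=1, Rain=2]  = 2
Humidity = Soil*Growth  [with Soil=1, Growth=2]  = 2
Harvest = Yield + Humidity + 2Rain  [with Yield=9, Humidity=2, Rain=2]  = 15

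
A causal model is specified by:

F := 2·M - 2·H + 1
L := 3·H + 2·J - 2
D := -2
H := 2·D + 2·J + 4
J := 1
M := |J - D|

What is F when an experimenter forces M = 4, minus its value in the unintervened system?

2

The intervention breaks the incoming arrows to M: M := |J - D| no longer applies, and M = 4.
H = 2·D + 2·J + 4  [with D=-2, J=1]  = 2
F = 2·M - 2·H + 1  [with M=4, H=2]  = 5
Without intervention: H = 2·D + 2·J + 4  [with D=-2, J=1]  = 2; M = |J - D|  [with J=1, D=-2]  = 3; F = 2·M - 2·H + 1  [with M=3, H=2]  = 3.
Change = 5 − 3 = 2.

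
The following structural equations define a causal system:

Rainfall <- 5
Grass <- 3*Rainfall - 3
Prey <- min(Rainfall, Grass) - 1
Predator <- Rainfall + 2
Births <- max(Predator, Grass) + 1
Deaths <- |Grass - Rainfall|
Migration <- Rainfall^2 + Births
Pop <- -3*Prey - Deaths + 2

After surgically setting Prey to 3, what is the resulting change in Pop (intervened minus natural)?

The intervention breaks the incoming arrows to Prey: Prey <- min(Rainfall, Grass) - 1 no longer applies, and Prey = 3.
Grass = 3*Rainfall - 3  [with Rainfall=5]  = 12
Deaths = |Grass - Rainfall|  [with Grass=12, Rainfall=5]  = 7
Pop = -3*Prey - Deaths + 2  [with Prey=3, Deaths=7]  = -14
Without intervention: Grass = 3*Rainfall - 3  [with Rainfall=5]  = 12; Prey = min(Rainfall, Grass) - 1  [with Rainfall=5, Grass=12]  = 4; Deaths = |Grass - Rainfall|  [with Grass=12, Rainfall=5]  = 7; Pop = -3*Prey - Deaths + 2  [with Prey=4, Deaths=7]  = -17.
Change = -14 − (-17) = 3.

3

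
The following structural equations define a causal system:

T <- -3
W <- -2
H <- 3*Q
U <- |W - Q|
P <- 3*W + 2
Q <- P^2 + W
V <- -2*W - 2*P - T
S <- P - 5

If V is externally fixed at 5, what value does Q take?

Under do(V=5), the mechanism V <- -2*W - 2*P - T is discarded; V is fixed at 5.
Since Q is not a descendant of the intervened variable, it is unaffected.
P = 3*W + 2  [with W=-2]  = -4
Q = P^2 + W  [with P=-4, W=-2]  = 14

14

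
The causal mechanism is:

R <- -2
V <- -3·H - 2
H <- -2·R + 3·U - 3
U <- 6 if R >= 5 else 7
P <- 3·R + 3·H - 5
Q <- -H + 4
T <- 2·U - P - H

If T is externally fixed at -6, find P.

55

The intervention breaks the incoming arrows to T: T <- 2·U - P - H no longer applies, and T = -6.
Since P is not a descendant of the intervened variable, it is unaffected.
U = 6 if R >= 5 else 7  [with R=-2]  = 7
H = -2·R + 3·U - 3  [with R=-2, U=7]  = 22
P = 3·R + 3·H - 5  [with R=-2, H=22]  = 55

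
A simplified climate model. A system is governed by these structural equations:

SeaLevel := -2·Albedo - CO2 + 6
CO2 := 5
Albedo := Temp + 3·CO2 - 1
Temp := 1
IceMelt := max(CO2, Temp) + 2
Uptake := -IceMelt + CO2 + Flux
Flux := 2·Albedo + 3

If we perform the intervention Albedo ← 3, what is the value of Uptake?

The intervention breaks the incoming arrows to Albedo: Albedo := Temp + 3·CO2 - 1 no longer applies, and Albedo = 3.
IceMelt = max(CO2, Temp) + 2  [with CO2=5, Temp=1]  = 7
Flux = 2·Albedo + 3  [with Albedo=3]  = 9
Uptake = -IceMelt + CO2 + Flux  [with IceMelt=7, CO2=5, Flux=9]  = 7

7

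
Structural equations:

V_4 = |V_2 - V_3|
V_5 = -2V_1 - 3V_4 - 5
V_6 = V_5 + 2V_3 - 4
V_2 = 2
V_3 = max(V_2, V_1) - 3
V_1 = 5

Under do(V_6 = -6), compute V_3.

do(V_6=-6) replaces the equation V_6 = V_5 + 2V_3 - 4 with the constant V_6 = -6.
V_3 is not downstream of the intervention, so its value is determined by the original equations.
V_3 = max(V_2, V_1) - 3  [with V_2=2, V_1=5]  = 2

2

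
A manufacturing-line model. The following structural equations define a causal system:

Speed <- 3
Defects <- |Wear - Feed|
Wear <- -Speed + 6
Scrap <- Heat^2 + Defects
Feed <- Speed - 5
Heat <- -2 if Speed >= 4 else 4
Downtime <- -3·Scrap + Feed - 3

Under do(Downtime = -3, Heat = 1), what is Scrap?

Setting Downtime = -3, Heat = 1 by intervention discards those variables' equations.
Feed = Speed - 5  [with Speed=3]  = -2
Wear = -Speed + 6  [with Speed=3]  = 3
Defects = |Wear - Feed|  [with Wear=3, Feed=-2]  = 5
Scrap = Heat^2 + Defects  [with Heat=1, Defects=5]  = 6

6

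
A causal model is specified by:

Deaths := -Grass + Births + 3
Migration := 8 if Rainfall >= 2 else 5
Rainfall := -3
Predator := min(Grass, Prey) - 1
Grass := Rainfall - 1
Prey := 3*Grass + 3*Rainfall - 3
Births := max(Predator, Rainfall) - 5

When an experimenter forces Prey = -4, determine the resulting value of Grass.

-4

Under do(Prey=-4), the mechanism Prey := 3*Grass + 3*Rainfall - 3 is discarded; Prey is fixed at -4.
Since Grass is not a descendant of the intervened variable, it is unaffected.
Grass = Rainfall - 1  [with Rainfall=-3]  = -4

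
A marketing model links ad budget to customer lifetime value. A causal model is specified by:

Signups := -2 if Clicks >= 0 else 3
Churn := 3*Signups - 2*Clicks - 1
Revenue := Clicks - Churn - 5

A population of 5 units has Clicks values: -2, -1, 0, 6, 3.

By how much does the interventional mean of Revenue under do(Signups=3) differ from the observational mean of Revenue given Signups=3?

The intervention sets Signups=3 in all 5 units regardless of Clicks. Recomputing Revenue per unit gives -19, -16, -13, 5, -4; average -9.4.
Observing Signups=3 restricts to units where Signups's equation naturally yields 3: Clicks ∈ {-2, -1}. In that subpopulation Revenue = -19, -16, mean -17.5.
Difference = -9.4 − (-17.5) = 8.1.

8.1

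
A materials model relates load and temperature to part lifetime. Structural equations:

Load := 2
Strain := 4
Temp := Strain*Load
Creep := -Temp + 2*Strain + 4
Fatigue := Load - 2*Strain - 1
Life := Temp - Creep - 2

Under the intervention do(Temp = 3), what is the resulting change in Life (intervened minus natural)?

-10

The intervention breaks the incoming arrows to Temp: Temp := Strain*Load no longer applies, and Temp = 3.
Creep = -Temp + 2*Strain + 4  [with Temp=3, Strain=4]  = 9
Life = Temp - Creep - 2  [with Temp=3, Creep=9]  = -8
Without intervention: Temp = Strain*Load  [with Strain=4, Load=2]  = 8; Creep = -Temp + 2*Strain + 4  [with Temp=8, Strain=4]  = 4; Life = Temp - Creep - 2  [with Temp=8, Creep=4]  = 2.
Change = -8 − 2 = -10.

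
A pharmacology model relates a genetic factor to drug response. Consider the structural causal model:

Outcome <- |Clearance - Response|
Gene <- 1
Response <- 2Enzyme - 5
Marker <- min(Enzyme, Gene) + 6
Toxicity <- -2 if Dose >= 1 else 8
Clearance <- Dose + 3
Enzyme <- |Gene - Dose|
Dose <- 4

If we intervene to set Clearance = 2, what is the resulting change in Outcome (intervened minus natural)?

-5

do(Clearance=2) replaces the equation Clearance <- Dose + 3 with the constant Clearance = 2.
Enzyme = |Gene - Dose|  [with Gene=1, Dose=4]  = 3
Response = 2Enzyme - 5  [with Enzyme=3]  = 1
Outcome = |Clearance - Response|  [with Clearance=2, Response=1]  = 1
Without intervention: Enzyme = |Gene - Dose|  [with Gene=1, Dose=4]  = 3; Response = 2Enzyme - 5  [with Enzyme=3]  = 1; Clearance = Dose + 3  [with Dose=4]  = 7; Outcome = |Clearance - Response|  [with Clearance=7, Response=1]  = 6.
Change = 1 − 6 = -5.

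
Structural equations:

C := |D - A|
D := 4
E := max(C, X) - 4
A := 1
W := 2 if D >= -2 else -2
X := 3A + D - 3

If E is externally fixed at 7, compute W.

do(E=7) replaces the equation E := max(C, X) - 4 with the constant E = 7.
No directed path runs from E to W, so W keeps its natural value.
W = 2 if D >= -2 else -2  [with D=4]  = 2

2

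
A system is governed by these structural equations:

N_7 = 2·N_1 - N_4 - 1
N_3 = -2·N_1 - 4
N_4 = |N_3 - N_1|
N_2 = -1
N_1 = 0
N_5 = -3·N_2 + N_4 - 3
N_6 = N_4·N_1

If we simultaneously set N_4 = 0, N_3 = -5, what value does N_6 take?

The joint intervention fixes N_4 = 0, N_3 = -5, removing each variable's own equation.
N_6 = N_4·N_1  [with N_4=0, N_1=0]  = 0

0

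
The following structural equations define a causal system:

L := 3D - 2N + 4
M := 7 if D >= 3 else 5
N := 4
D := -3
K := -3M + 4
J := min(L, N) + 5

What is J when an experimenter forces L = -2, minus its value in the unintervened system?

11

Intervening sets L = -2 and removes its equation (L := 3D - 2N + 4).
J = min(L, N) + 5  [with L=-2, N=4]  = 3
Without intervention: L = 3D - 2N + 4  [with D=-3, N=4]  = -13; J = min(L, N) + 5  [with L=-13, N=4]  = -8.
Change = 3 − (-8) = 11.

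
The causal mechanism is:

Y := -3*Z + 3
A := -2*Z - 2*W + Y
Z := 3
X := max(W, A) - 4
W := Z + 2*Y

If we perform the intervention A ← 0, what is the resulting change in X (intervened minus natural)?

-6

Intervening sets A = 0 and removes its equation (A := -2*Z - 2*W + Y).
Y = -3*Z + 3  [with Z=3]  = -6
W = Z + 2*Y  [with Z=3, Y=-6]  = -9
X = max(W, A) - 4  [with W=-9, A=0]  = -4
Without intervention: Y = -3*Z + 3  [with Z=3]  = -6; W = Z + 2*Y  [with Z=3, Y=-6]  = -9; A = -2*Z - 2*W + Y  [with Z=3, W=-9, Y=-6]  = 6; X = max(W, A) - 4  [with W=-9, A=6]  = 2.
Change = -4 − 2 = -6.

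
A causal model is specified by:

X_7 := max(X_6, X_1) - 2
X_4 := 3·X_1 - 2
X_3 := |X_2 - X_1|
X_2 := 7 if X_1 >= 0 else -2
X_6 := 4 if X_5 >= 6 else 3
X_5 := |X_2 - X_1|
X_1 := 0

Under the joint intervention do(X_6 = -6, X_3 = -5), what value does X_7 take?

-2

Under do(X_6 = -6, X_3 = -5), each intervened variable's structural equation is replaced by its fixed value.
X_7 = max(X_6, X_1) - 2  [with X_6=-6, X_1=0]  = -2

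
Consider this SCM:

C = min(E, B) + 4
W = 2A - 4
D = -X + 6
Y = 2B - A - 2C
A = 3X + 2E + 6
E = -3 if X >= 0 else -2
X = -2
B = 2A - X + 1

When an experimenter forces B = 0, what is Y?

Intervening sets B = 0 and removes its equation (B = 2A - X + 1).
E = -3 if X >= 0 else -2  [with X=-2]  = -2
A = 3X + 2E + 6  [with X=-2, E=-2]  = -4
C = min(E, B) + 4  [with E=-2, B=0]  = 2
Y = 2B - A - 2C  [with B=0, A=-4, C=2]  = 0

0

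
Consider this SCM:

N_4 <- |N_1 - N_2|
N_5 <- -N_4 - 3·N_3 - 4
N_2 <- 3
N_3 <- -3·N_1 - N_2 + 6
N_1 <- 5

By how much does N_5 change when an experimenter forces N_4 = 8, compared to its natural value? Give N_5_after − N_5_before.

Intervening sets N_4 = 8 and removes its equation (N_4 <- |N_1 - N_2|).
N_3 = -3·N_1 - N_2 + 6  [with N_1=5, N_2=3]  = -12
N_5 = -N_4 - 3·N_3 - 4  [with N_4=8, N_3=-12]  = 24
Without intervention: N_3 = -3·N_1 - N_2 + 6  [with N_1=5, N_2=3]  = -12; N_4 = |N_1 - N_2|  [with N_1=5, N_2=3]  = 2; N_5 = -N_4 - 3·N_3 - 4  [with N_4=2, N_3=-12]  = 30.
Change = 24 − 30 = -6.

-6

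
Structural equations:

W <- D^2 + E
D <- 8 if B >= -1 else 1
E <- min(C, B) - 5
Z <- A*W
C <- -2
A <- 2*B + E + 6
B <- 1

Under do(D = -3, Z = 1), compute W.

Under do(D = -3, Z = 1), each intervened variable's structural equation is replaced by its fixed value.
E = min(C, B) - 5  [with C=-2, B=1]  = -7
W = D^2 + E  [with D=-3, E=-7]  = 2

2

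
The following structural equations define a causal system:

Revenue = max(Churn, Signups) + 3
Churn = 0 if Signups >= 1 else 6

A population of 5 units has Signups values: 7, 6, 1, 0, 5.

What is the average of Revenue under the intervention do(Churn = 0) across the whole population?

6.8

do(Churn=0) breaks Churn's dependence on Signups. With Churn=0 fixed, Revenue across the units is 10, 9, 4, 3, 8, mean 6.8.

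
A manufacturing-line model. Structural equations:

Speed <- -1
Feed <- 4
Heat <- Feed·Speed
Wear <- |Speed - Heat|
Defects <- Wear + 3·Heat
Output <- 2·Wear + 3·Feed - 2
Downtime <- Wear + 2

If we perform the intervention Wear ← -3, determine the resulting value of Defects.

-15

Intervening sets Wear = -3 and removes its equation (Wear <- |Speed - Heat|).
Heat = Feed·Speed  [with Feed=4, Speed=-1]  = -4
Defects = Wear + 3·Heat  [with Wear=-3, Heat=-4]  = -15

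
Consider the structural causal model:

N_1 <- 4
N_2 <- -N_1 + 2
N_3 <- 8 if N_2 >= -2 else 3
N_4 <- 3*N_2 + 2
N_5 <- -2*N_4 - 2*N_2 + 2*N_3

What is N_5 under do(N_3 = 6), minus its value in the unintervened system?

do(N_3=6) replaces the equation N_3 <- 8 if N_2 >= -2 else 3 with the constant N_3 = 6.
N_2 = -N_1 + 2  [with N_1=4]  = -2
N_4 = 3*N_2 + 2  [with N_2=-2]  = -4
N_5 = -2*N_4 - 2*N_2 + 2*N_3  [with N_4=-4, N_2=-2, N_3=6]  = 24
Without intervention: N_2 = -N_1 + 2  [with N_1=4]  = -2; N_3 = 8 if N_2 >= -2 else 3  [with N_2=-2]  = 8; N_4 = 3*N_2 + 2  [with N_2=-2]  = -4; N_5 = -2*N_4 - 2*N_2 + 2*N_3  [with N_4=-4, N_2=-2, N_3=8]  = 28.
Change = 24 − 28 = -4.

-4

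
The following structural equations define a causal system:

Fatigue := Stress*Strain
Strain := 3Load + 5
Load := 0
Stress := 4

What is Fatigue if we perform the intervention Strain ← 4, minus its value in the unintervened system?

-4

The intervention breaks the incoming arrows to Strain: Strain := 3Load + 5 no longer applies, and Strain = 4.
Fatigue = Stress*Strain  [with Stress=4, Strain=4]  = 16
Without intervention: Strain = 3Load + 5  [with Load=0]  = 5; Fatigue = Stress*Strain  [with Stress=4, Strain=5]  = 20.
Change = 16 − 20 = -4.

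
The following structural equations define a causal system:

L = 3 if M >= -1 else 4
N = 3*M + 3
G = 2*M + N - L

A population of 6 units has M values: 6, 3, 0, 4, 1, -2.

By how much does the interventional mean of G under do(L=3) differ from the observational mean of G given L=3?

The intervention sets L=3 in all 6 units regardless of M. Recomputing G per unit gives 30, 15, 0, 20, 5, -10; average 10.
E[G|L=3] averages over only the 5 units with L=3 (M = 6, 3, 0, 4, 1): G = 30, 15, 0, 20, 5, mean 14.
Difference = 10 − 14 = -4.

-4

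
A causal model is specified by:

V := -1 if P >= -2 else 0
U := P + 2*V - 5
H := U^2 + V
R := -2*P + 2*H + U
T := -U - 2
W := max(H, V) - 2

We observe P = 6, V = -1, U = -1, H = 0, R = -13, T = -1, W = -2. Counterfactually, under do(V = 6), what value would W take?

Under do(V=6), the mechanism V := -1 if P >= -2 else 0 is discarded; V is fixed at 6.
U = P + 2*V - 5  [with P=6, V=6]  = 13
H = U^2 + V  [with U=13, V=6]  = 175
W = max(H, V) - 2  [with H=175, V=6]  = 173

173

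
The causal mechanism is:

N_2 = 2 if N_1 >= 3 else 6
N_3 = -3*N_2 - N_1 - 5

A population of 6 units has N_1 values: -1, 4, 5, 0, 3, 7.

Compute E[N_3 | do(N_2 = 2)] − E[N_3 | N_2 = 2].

1.75

The intervention sets N_2=2 in all 6 units regardless of N_1. Recomputing N_3 per unit gives -10, -15, -16, -11, -14, -18; average -14.
Observing N_2=2 restricts to units where N_2's equation naturally yields 2: N_1 ∈ {4, 5, 3, 7}. In that subpopulation N_3 = -15, -16, -14, -18, mean -15.75.
Difference = -14 − (-15.75) = 1.75.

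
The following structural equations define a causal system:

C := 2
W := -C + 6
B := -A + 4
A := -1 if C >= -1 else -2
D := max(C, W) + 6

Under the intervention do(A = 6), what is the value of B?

-2

Intervening sets A = 6 and removes its equation (A := -1 if C >= -1 else -2).
B = -A + 4  [with A=6]  = -2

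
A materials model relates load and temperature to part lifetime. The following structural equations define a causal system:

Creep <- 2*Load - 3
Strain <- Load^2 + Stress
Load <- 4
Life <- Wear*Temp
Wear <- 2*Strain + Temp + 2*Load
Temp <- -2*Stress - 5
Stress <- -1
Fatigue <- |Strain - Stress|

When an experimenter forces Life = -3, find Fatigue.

16

Intervening sets Life = -3 and removes its equation (Life <- Wear*Temp).
Since Fatigue is not a descendant of the intervened variable, it is unaffected.
Strain = Load^2 + Stress  [with Load=4, Stress=-1]  = 15
Fatigue = |Strain - Stress|  [with Strain=15, Stress=-1]  = 16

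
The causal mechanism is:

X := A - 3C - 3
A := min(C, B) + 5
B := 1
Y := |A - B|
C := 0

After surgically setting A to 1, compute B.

Under do(A=1), the mechanism A := min(C, B) + 5 is discarded; A is fixed at 1.
Since B is not a descendant of the intervened variable, it is unaffected.

1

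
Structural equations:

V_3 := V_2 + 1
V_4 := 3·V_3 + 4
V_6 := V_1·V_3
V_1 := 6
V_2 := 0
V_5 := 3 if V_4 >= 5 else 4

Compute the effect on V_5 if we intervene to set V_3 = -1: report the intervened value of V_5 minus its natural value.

do(V_3=-1) replaces the equation V_3 := V_2 + 1 with the constant V_3 = -1.
V_4 = 3·V_3 + 4  [with V_3=-1]  = 1
V_5 = 3 if V_4 >= 5 else 4  [with V_4=1]  = 4
Without intervention: V_3 = V_2 + 1  [with V_2=0]  = 1; V_4 = 3·V_3 + 4  [with V_3=1]  = 7; V_5 = 3 if V_4 >= 5 else 4  [with V_4=7]  = 3.
Change = 4 − 3 = 1.

1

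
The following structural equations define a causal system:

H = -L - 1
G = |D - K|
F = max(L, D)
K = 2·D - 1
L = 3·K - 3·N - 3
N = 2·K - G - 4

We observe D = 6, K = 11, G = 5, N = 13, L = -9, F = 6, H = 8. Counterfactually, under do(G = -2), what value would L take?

-30

do(G=-2) replaces the equation G = |D - K| with the constant G = -2.
K = 2·D - 1  [with D=6]  = 11
N = 2·K - G - 4  [with K=11, G=-2]  = 20
L = 3·K - 3·N - 3  [with K=11, N=20]  = -30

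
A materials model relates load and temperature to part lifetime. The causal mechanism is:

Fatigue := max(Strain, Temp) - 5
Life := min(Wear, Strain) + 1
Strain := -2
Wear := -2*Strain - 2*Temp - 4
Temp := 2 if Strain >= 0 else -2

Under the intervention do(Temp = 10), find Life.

do(Temp=10) replaces the equation Temp := 2 if Strain >= 0 else -2 with the constant Temp = 10.
Wear = -2*Strain - 2*Temp - 4  [with Strain=-2, Temp=10]  = -20
Life = min(Wear, Strain) + 1  [with Wear=-20, Strain=-2]  = -19

-19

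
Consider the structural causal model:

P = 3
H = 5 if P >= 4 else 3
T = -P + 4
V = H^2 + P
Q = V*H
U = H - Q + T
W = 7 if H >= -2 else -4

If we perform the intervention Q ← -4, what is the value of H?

3

Under do(Q=-4), the mechanism Q = V*H is discarded; Q is fixed at -4.
No directed path runs from Q to H, so H keeps its natural value.
H = 5 if P >= 4 else 3  [with P=3]  = 3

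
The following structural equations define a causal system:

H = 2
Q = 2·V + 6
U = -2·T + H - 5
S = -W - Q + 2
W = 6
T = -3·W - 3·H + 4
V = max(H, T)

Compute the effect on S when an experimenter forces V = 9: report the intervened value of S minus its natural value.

-14

Under do(V=9), the mechanism V = max(H, T) is discarded; V is fixed at 9.
Q = 2·V + 6  [with V=9]  = 24
S = -W - Q + 2  [with W=6, Q=24]  = -28
Without intervention: T = -3·W - 3·H + 4  [with W=6, H=2]  = -20; V = max(H, T)  [with H=2, T=-20]  = 2; Q = 2·V + 6  [with V=2]  = 10; S = -W - Q + 2  [with W=6, Q=10]  = -14.
Change = -28 − (-14) = -14.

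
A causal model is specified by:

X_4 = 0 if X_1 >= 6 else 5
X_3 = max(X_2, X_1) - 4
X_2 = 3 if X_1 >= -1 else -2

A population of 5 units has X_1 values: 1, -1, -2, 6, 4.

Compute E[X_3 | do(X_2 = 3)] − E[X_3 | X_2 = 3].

-0.2

The intervention sets X_2=3 in all 5 units regardless of X_1. Recomputing X_3 per unit gives -1, -1, -1, 2, 0; average -0.2.
Conditioning on X_2=3 selects the 4 unit(s) with X_1 ∈ {1, -1, 6, 4}. Their X_3 values: -1, -1, 2, 0. Mean = 0.
Difference = -0.2 − 0 = -0.2.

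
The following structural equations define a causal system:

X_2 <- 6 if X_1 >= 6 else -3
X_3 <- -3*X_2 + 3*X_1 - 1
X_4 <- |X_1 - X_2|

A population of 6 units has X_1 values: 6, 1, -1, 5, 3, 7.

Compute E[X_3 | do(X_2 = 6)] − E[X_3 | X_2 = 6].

-9

Every unit gets X_2=6 under the intervention. X_3 values become -1, -16, -22, -4, -10, 2; E[X_3|do(X_2=6)] = -8.5.
Conditioning on X_2=6 selects the 2 unit(s) with X_1 ∈ {6, 7}. Their X_3 values: -1, 2. Mean = 0.5.
Difference = -8.5 − 0.5 = -9.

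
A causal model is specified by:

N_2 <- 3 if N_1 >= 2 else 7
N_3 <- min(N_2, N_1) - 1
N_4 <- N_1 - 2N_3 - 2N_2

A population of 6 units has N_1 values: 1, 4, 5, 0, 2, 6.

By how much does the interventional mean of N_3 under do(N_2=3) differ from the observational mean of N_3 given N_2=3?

Under do(N_2=3), N_2's equation is replaced by N_2=3 for every unit. Per-unit N_3: 0, 2, 2, -1, 1, 2. Mean = 1.
Conditioning on N_2=3 selects the 4 unit(s) with N_1 ∈ {4, 5, 2, 6}. Their N_3 values: 2, 2, 1, 2. Mean = 1.75.
Difference = 1 − 1.75 = -0.75.

-0.75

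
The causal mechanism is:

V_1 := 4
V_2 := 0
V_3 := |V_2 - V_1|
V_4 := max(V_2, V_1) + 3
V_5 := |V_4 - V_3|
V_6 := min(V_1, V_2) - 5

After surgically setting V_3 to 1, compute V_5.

6

do(V_3=1) replaces the equation V_3 := |V_2 - V_1| with the constant V_3 = 1.
V_4 = max(V_2, V_1) + 3  [with V_2=0, V_1=4]  = 7
V_5 = |V_4 - V_3|  [with V_4=7, V_3=1]  = 6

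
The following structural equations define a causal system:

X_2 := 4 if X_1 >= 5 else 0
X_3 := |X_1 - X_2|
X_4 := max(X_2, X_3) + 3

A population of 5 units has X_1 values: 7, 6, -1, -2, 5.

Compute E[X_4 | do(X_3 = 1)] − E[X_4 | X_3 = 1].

0.3

Every unit gets X_3=1 under the intervention. X_4 values become 7, 7, 4, 4, 7; E[X_4|do(X_3=1)] = 5.8.
E[X_4|X_3=1] averages over only the 2 units with X_3=1 (X_1 = -1, 5): X_4 = 4, 7, mean 5.5.
Difference = 5.8 − 5.5 = 0.3.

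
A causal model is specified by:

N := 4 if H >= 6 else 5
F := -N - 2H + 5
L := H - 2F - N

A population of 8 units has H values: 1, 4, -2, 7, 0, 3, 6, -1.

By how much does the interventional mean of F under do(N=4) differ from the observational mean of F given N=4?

Under do(N=4), N's equation is replaced by N=4 for every unit. Per-unit F: -1, -7, 5, -13, 1, -5, -11, 3. Mean = -3.5.
E[F|N=4] averages over only the 2 units with N=4 (H = 7, 6): F = -13, -11, mean -12.
Difference = -3.5 − (-12) = 8.5.

8.5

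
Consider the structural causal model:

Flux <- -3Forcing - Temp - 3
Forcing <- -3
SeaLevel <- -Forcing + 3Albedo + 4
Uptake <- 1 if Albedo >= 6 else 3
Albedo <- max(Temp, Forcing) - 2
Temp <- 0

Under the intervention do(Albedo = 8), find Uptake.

The intervention breaks the incoming arrows to Albedo: Albedo <- max(Temp, Forcing) - 2 no longer applies, and Albedo = 8.
Uptake = 1 if Albedo >= 6 else 3  [with Albedo=8]  = 1

1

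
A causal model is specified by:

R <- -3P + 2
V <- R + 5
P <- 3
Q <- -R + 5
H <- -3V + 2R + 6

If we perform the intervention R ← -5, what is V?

0

The intervention breaks the incoming arrows to R: R <- -3P + 2 no longer applies, and R = -5.
V = R + 5  [with R=-5]  = 0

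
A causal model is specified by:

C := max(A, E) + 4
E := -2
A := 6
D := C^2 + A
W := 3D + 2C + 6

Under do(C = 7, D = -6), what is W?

2

Setting C = 7, D = -6 by intervention discards those variables' equations.
W = 3D + 2C + 6  [with D=-6, C=7]  = 2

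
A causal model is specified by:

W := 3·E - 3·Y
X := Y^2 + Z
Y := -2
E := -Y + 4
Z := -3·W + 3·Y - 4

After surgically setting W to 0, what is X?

-6

do(W=0) replaces the equation W := 3·E - 3·Y with the constant W = 0.
Z = -3·W + 3·Y - 4  [with W=0, Y=-2]  = -10
X = Y^2 + Z  [with Y=-2, Z=-10]  = -6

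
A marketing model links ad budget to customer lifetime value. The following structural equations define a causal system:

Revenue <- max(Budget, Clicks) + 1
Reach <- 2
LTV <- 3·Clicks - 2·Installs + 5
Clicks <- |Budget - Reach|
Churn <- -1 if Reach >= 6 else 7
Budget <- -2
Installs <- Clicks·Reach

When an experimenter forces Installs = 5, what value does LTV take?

The intervention breaks the incoming arrows to Installs: Installs <- Clicks·Reach no longer applies, and Installs = 5.
Clicks = |Budget - Reach|  [with Budget=-2, Reach=2]  = 4
LTV = 3·Clicks - 2·Installs + 5  [with Clicks=4, Installs=5]  = 7

7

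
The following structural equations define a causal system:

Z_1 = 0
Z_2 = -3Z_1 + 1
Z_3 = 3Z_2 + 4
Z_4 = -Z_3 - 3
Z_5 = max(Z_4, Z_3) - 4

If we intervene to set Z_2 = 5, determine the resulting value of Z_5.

15

do(Z_2=5) replaces the equation Z_2 = -3Z_1 + 1 with the constant Z_2 = 5.
Z_3 = 3Z_2 + 4  [with Z_2=5]  = 19
Z_4 = -Z_3 - 3  [with Z_3=19]  = -22
Z_5 = max(Z_4, Z_3) - 4  [with Z_4=-22, Z_3=19]  = 15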